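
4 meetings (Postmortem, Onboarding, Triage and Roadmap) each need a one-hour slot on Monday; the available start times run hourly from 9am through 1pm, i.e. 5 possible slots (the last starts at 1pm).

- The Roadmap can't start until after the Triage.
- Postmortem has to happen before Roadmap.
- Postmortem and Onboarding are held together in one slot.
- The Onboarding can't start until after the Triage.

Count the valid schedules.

10

Splitting on Postmortem: it can be 10am (3), 11am (4), 12pm (3). Listing each branch's schedules as (Onboarding, Triage, Roadmap):
Postmortem=10am: (10am,9am,11am) (10am,9am,12pm) (10am,9am,1pm) — 3.
Postmortem=11am: (11am,9am,12pm) (11am,9am,1pm) (11am,10am,12pm) (11am,10am,1pm) — 4.
Postmortem=12pm: (12pm,9am,1pm) (12pm,10am,1pm) (12pm,11am,1pm) — 3.
Summing: 3 + 4 + 3 = 10.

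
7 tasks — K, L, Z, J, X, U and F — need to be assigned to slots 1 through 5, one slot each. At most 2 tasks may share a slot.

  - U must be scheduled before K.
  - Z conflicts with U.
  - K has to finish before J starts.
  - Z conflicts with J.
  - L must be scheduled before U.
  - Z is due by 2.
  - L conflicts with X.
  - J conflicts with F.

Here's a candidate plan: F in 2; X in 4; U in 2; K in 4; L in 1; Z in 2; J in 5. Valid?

No — it violates: Z conflicts with U

Z conflicts with J — holds.
L conflicts with X — holds.
K has to finish before J starts — holds.
L must be scheduled before U — holds.
Z conflicts with U — violated.
Z is due by 2 — holds.
U must be scheduled before K — holds.
J conflicts with F — holds.
At most 2 tasks may share a slot — violated.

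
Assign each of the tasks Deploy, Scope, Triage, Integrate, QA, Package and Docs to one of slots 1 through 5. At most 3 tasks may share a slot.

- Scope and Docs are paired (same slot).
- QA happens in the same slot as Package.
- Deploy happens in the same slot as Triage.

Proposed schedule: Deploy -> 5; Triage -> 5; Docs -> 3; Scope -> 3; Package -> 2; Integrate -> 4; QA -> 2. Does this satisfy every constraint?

At most 3 tasks may share a slot — holds.
Deploy happens in the same slot as Triage — holds.
QA happens in the same slot as Package — holds.
Scope and Docs are paired (same slot) — holds.

Yes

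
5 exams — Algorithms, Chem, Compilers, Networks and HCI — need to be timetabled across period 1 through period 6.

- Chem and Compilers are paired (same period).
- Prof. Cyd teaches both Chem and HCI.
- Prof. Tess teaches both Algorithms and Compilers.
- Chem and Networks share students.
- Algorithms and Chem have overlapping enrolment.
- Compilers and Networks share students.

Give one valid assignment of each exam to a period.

Algorithms -> period 1, Chem -> period 2, Compilers -> period 2, HCI -> period 1, Networks -> period 1

Checking: Algorithms(period 1) != Compilers(period 2); Algorithms(period 1) != Chem(period 2); Chem(period 2) != Networks(period 1); Compilers(period 2) != Networks(period 1); Chem(period 2) != HCI(period 1); Chem = Compilers = period 2.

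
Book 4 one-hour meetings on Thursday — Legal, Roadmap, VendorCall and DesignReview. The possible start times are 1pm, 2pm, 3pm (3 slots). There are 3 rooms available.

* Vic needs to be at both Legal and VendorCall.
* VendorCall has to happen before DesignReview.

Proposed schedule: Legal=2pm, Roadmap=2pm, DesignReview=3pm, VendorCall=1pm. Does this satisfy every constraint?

There are 3 rooms available — holds.
Vic needs to be at both Legal and VendorCall — holds.
VendorCall has to happen before DesignReview — holds.

Yes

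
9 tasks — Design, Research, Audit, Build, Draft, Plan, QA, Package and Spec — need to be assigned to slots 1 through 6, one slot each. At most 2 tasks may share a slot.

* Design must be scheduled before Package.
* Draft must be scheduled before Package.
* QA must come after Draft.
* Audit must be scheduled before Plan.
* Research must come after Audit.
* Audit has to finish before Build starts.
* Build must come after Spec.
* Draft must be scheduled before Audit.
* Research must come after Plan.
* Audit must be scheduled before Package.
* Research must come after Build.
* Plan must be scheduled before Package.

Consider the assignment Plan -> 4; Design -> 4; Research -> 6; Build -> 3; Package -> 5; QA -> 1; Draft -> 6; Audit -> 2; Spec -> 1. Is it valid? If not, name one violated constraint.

No. QA must come after Draft is not satisfied.

Research must come after Plan — holds.
Audit has to finish before Build starts — holds.
Build must come after Spec — holds.
Audit must be scheduled before Package — holds.
At most 2 tasks may share a slot — holds.
Draft must be scheduled before Package — violated.
Draft must be scheduled before Audit — violated.
Plan must be scheduled before Package — holds.
QA must come after Draft — violated.
Design must be scheduled before Package — holds.
Research must come after Build — holds.
Research must come after Audit — holds.
Audit must be scheduled before Plan — holds.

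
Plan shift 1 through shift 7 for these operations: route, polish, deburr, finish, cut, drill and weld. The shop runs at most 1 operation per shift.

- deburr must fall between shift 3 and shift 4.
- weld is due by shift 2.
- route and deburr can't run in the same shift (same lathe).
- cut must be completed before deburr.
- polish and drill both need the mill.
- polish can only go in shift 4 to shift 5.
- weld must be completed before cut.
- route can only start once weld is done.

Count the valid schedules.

Splitting on polish: it can be shift 4 (6), shift 5 (22). Listing each branch's schedules as (route, deburr, finish, cut, drill, weld) by shift number:
polish=shift 4: (5,3,6,2,7,1) (5,3,7,2,6,1) (6,3,5,2,7,1) (6,3,7,2,5,1) (7,3,5,2,6,1) (7,3,6,2,5,1) — 6.
polish=shift 5: (2,4,6,3,7,1) (2,4,7,3,6,1) (3,4,6,2,7,1) (3,4,7,2,6,1) (4,3,6,2,7,1) (4,3,7,2,6,1) (6,3,4,2,7,1) (6,3,7,2,4,1) (6,4,1,3,7,2) (6,4,2,3,7,1) (6,4,3,2,7,1) (6,4,7,2,3,1) (6,4,7,3,1,2) (6,4,7,3,2,1) (7,3,4,2,6,1) (7,3,6,2,4,1) (7,4,1,3,6,2) (7,4,2,3,6,1) (7,4,3,2,6,1) (7,4,6,2,3,1) (7,4,6,3,1,2) (7,4,6,3,2,1) — 22.
Summing: 6 + 22 = 28.

28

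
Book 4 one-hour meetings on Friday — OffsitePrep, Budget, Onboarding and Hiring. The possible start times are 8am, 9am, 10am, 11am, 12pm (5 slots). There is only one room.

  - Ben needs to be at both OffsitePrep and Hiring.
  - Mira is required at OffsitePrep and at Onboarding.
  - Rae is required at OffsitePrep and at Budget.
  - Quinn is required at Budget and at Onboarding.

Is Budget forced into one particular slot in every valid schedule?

Budget can be 8am (e.g. Budget=8am, Onboarding=10am, Hiring=11am, OffsitePrep=9am) or 9am (e.g. OffsitePrep=8am; Hiring=11am; Budget=9am; Onboarding=10am).

No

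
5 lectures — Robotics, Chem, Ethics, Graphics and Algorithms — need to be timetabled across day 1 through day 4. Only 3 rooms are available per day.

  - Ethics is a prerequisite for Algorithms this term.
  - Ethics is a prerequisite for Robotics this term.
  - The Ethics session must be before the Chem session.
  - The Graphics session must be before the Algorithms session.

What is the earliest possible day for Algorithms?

Precedence pushes Algorithms to at least day 2.
Algorithms at day 2 is achievable: Chem=day 2; Graphics=day 1; Algorithms=day 2; Ethics=day 1; Robotics=day 2.

day 2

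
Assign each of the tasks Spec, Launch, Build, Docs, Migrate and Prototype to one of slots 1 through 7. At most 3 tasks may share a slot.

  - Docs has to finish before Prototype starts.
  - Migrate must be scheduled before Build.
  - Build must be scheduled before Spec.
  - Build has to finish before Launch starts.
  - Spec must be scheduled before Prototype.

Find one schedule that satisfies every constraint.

Docs -> 1; Launch -> 3; Build -> 2; Migrate -> 1; Spec -> 3; Prototype -> 4

Checking: Migrate(1) before Build(2); Build(2) before Spec(3); Build(2) before Launch(3); Docs(1) before Prototype(4); Spec(3) before Prototype(4); max 2 per slot (cap 3).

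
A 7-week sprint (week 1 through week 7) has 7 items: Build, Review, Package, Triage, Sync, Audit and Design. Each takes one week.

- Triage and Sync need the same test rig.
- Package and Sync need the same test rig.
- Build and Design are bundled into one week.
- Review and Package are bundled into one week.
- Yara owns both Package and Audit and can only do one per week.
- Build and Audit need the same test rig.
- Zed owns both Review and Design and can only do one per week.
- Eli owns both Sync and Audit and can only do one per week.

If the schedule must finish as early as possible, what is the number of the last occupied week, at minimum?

Check 2 weeks directly (anything shorter is at least as hard).
Could 2 weeks be enough, i.e. nothing placed later than week 2? No: Build, Review and Audit must all be in different weeks (Build/Review can't share; Build/Audit can't share; Review/Audit can't share), but only 2 weeks are available: 3 work items can't fit in 2 distinct weeks.
So 2 weeks is not enough.
3 works (last occupied week: week 3): for example Review=week 2; Build=week 1; Design=week 1; Package=week 2; Audit=week 3; Sync=week 1; Triage=week 2.

3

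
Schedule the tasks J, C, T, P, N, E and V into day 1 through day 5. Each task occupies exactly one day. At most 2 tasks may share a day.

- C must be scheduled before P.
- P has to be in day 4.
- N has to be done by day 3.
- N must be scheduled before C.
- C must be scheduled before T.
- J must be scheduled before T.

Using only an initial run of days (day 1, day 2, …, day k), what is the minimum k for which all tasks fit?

The precedence chain requires at least 3 distinct days.
With at most 2 per day and 7 tasks, at least 4 days are needed.
P can't be placed before day 4, so the schedule must run through at least day 4.
4 works (last occupied day: day 4): for example C in day 2; J in day 1; N in day 1; T in day 3; P in day 4; V in day 3; E in day 2.

4 days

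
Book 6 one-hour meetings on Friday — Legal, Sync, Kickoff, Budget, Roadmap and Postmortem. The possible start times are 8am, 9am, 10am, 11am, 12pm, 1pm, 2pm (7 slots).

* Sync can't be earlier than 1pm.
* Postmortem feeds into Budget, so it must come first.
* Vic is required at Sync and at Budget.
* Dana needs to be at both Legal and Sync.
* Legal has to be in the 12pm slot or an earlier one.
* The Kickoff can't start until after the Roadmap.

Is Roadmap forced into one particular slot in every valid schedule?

Roadmap can be 8am (e.g. Kickoff=9am, Legal=8am, Postmortem=8am, Budget=9am, Sync=1pm, Roadmap=8am) or 9am (e.g. Sync -> 1pm, Legal -> 8am, Kickoff -> 10am, Postmortem -> 8am, Budget -> 9am, Roadmap -> 9am).

No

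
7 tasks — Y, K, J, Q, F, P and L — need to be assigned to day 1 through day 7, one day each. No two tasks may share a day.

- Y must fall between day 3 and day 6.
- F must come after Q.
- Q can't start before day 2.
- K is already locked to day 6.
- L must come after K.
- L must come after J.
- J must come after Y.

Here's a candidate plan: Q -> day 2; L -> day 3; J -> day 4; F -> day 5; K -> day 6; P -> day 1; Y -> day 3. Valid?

J must come after Y — holds.
Y must fall between day 3 and day 6 — holds.
L must come after K — violated.
K is already locked to day 6 — holds.
L must come after J — violated.
Q can't start before day 2 — holds.
No two tasks may share a day — violated.
F must come after Q — holds.

No — it violates: No two tasks may share a day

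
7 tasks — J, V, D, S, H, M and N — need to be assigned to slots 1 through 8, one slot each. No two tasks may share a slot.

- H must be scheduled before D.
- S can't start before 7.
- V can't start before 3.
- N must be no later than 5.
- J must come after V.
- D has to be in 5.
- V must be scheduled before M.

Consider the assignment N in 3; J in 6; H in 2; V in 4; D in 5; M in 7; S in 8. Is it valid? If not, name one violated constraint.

Yes, all constraints hold

V can't start before 3 — holds.
J must come after V — holds.
S can't start before 7 — holds.
No two tasks may share a slot — holds.
N must be no later than 5 — holds.
D has to be in 5 — holds.
H must be scheduled before D — holds.
V must be scheduled before M — holds.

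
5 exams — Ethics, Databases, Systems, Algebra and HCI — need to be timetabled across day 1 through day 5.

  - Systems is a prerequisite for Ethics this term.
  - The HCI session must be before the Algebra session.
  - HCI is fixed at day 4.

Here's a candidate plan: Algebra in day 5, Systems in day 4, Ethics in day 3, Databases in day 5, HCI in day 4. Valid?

HCI is fixed at day 4 — holds.
Systems is a prerequisite for Ethics this term — violated.
The HCI session must be before the Algebra session — holds.

No. Systems is a prerequisite for Ethics this term is not satisfied.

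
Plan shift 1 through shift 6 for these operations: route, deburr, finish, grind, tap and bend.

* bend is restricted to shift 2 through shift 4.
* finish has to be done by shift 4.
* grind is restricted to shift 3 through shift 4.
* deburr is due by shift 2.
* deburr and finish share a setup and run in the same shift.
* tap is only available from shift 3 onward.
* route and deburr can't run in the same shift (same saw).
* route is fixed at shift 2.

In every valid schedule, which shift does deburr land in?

shift 1

deburr's window is shift 1–shift 2.
route is fixed at shift 2, and deburr can't share a shift with route.
So deburr must be shift 1.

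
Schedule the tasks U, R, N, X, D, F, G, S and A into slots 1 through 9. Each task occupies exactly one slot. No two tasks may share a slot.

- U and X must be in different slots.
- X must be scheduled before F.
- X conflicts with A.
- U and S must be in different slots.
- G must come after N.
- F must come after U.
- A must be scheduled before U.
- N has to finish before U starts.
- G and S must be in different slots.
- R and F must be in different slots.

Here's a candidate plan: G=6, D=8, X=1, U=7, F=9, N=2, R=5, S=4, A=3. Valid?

Valid

X conflicts with A — holds.
N has to finish before U starts — holds.
G must come after N — holds.
R and F must be in different slots — holds.
X must be scheduled before F — holds.
A must be scheduled before U — holds.
No two tasks may share a slot — holds.
F must come after U — holds.
U and S must be in different slots — holds.
G and S must be in different slots — holds.
U and X must be in different slots — holds.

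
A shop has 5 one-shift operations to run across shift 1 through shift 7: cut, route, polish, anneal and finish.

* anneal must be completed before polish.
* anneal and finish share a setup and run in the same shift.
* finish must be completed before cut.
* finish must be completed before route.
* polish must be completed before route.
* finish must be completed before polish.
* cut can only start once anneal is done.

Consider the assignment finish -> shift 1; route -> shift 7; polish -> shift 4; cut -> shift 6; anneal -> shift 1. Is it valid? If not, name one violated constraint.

Yes

anneal and finish share a setup and run in the same shift — holds.
cut can only start once anneal is done — holds.
finish must be completed before route — holds.
finish must be completed before polish — holds.
anneal must be completed before polish — holds.
polish must be completed before route — holds.
finish must be completed before cut — holds.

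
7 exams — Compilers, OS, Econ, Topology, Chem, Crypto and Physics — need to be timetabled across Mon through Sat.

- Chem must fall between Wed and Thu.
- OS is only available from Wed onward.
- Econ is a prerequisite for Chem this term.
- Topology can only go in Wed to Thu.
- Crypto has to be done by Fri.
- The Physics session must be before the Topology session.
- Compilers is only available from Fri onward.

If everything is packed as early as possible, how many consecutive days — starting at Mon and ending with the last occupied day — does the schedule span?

5 days

The precedence chain requires at least 2 distinct days.
Compilers can't be placed before Fri — that is day 5 counting from Mon — so the schedule must run through at least 5 days.
5 works (last occupied day: Fri): for example OS in Wed; Econ in Mon; Crypto in Mon; Topology in Wed; Chem in Wed; Physics in Mon; Compilers in Fri.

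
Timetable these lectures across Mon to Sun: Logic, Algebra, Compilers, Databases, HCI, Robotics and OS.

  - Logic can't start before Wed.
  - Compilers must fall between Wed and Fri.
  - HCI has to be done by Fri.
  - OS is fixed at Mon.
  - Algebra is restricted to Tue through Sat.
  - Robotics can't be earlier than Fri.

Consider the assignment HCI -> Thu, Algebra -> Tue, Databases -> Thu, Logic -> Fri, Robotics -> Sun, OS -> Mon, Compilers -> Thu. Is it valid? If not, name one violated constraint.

OS is fixed at Mon — holds.
Logic can't start before Wed — holds.
Robotics can't be earlier than Fri — holds.
Algebra is restricted to Tue through Sat — holds.
HCI has to be done by Fri — holds.
Compilers must fall between Wed and Fri — holds.

Yes, all constraints hold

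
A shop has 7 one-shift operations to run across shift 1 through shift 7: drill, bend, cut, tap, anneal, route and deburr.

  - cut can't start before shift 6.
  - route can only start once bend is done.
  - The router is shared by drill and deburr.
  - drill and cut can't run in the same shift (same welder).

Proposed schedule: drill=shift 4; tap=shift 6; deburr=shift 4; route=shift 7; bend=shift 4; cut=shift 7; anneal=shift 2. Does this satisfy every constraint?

Invalid. The router is shared by drill and deburr.

drill and cut can't run in the same shift (same welder) — holds.
The router is shared by drill and deburr — violated.
cut can't start before shift 6 — holds.
route can only start once bend is done — holds.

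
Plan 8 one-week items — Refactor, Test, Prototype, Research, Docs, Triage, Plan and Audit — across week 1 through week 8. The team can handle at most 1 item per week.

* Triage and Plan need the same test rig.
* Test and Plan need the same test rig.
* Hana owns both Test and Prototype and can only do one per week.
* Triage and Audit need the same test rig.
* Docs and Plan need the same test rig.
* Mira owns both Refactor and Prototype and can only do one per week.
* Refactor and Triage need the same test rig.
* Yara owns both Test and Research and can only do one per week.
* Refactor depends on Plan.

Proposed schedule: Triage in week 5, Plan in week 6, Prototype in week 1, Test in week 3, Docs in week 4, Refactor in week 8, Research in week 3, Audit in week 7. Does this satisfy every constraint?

Invalid. Yara owns both Test and Research and can only do one per week.

Mira owns both Refactor and Prototype and can only do one per week — holds.
Refactor and Triage need the same test rig — holds.
Docs and Plan need the same test rig — holds.
Triage and Audit need the same test rig — holds.
Yara owns both Test and Research and can only do one per week — violated.
Refactor depends on Plan — holds.
Hana owns both Test and Prototype and can only do one per week — holds.
Triage and Plan need the same test rig — holds.
The team can handle at most 1 item per week — violated.
Test and Plan need the same test rig — holds.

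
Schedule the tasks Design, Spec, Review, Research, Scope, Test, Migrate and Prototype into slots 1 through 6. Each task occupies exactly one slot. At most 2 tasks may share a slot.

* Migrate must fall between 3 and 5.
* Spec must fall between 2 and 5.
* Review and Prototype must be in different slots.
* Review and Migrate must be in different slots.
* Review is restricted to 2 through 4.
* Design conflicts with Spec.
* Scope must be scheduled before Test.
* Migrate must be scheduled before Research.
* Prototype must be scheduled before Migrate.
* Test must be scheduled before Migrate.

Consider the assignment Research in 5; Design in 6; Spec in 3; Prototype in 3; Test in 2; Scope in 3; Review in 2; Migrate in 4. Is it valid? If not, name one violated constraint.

Invalid. At most 2 tasks may share a slot.

Design conflicts with Spec — holds.
Review and Prototype must be in different slots — holds.
Migrate must fall between 3 and 5 — holds.
Test must be scheduled before Migrate — holds.
Review and Migrate must be in different slots — holds.
Prototype must be scheduled before Migrate — holds.
Spec must fall between 2 and 5 — holds.
Review is restricted to 2 through 4 — holds.
Scope must be scheduled before Test — violated.
Migrate must be scheduled before Research — holds.
At most 2 tasks may share a slot — violated.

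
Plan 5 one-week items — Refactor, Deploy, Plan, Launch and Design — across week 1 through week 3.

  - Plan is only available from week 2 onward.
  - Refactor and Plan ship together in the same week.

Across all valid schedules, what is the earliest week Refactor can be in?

Refactor must be in the same week as Plan, which can't be before week 2, so Refactor is at least week 2.
Refactor at week 2 is achievable: Launch in week 1, Refactor in week 2, Plan in week 2, Design in week 1, Deploy in week 1.

week 2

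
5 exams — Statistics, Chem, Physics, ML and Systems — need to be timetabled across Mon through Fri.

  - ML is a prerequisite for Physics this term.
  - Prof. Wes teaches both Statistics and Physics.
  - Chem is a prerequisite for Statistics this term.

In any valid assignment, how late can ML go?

Downstream work caps ML at Thu.
ML at Thu is achievable: Systems in Mon, Chem in Mon, Physics in Fri, ML in Thu, Statistics in Tue.

Thu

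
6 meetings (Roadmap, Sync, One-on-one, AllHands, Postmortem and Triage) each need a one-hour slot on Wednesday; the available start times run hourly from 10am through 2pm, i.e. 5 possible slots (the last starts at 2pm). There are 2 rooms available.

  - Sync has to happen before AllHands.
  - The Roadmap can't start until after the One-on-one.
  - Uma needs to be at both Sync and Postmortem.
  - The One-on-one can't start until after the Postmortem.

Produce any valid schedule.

AllHands in 12pm, Roadmap in 12pm, Sync in 11am, One-on-one in 11am, Triage in 10am, Postmortem in 10am

Checking: Sync(11am) before AllHands(12pm); One-on-one(11am) before Roadmap(12pm); Postmortem(10am) before One-on-one(11am); Sync(11am) != Postmortem(10am); max 2 per slot (cap 2).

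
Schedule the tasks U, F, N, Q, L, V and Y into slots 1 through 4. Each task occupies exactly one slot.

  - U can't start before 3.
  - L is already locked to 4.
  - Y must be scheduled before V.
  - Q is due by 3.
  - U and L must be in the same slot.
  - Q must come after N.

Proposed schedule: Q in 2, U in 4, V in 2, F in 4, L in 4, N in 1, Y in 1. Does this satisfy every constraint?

Valid

L is already locked to 4 — holds.
Y must be scheduled before V — holds.
Q is due by 3 — holds.
U and L must be in the same slot — holds.
Q must come after N — holds.
U can't start before 3 — holds.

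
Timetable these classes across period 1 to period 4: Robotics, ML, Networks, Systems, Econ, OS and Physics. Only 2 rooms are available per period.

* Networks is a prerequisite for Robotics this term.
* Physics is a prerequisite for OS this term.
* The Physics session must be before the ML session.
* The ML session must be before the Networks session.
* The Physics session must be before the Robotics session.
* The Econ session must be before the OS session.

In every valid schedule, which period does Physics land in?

period 1

Downstream work caps Physics at period 1.
So Physics is pinned to period 1.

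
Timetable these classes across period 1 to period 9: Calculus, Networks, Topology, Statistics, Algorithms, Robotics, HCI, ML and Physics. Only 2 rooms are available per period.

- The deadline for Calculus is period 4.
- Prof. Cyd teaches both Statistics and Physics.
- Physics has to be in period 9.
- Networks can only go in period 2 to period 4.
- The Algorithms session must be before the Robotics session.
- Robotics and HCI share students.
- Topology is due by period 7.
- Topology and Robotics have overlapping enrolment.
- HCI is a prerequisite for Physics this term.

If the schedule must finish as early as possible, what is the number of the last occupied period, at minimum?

period 9

The precedence chain requires at least 2 distinct periods.
With at most 2 per period and 9 classes, at least 5 periods are needed.
Physics can't be placed before period 9, so the schedule must run through at least period 9.
9 works (last occupied period: period 9): for example Statistics -> period 3, Physics -> period 9, Topology -> period 1, HCI -> period 4, Networks -> period 2, Calculus -> period 1, ML -> period 4, Robotics -> period 3, Algorithms -> period 2.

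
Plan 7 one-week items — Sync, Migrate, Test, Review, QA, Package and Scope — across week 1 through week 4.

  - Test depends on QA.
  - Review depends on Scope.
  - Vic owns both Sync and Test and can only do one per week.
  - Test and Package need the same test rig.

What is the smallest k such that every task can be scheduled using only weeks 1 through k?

2 weeks

The precedence chain requires at least 2 distinct weeks.
2 works (last occupied week: week 2): for example Review in week 2, Package in week 1, Migrate in week 1, Test in week 2, Scope in week 1, QA in week 1, Sync in week 1.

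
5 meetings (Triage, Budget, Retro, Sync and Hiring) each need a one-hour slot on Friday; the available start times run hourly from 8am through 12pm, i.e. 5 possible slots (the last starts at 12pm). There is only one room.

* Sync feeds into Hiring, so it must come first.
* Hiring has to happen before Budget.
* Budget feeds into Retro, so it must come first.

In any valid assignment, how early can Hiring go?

Precedence pushes Hiring to at least 9am; downstream work caps Hiring at 10am.
Hiring at 9am is achievable: Triage -> 12pm; Sync -> 8am; Retro -> 11am; Hiring -> 9am; Budget -> 10am.

9am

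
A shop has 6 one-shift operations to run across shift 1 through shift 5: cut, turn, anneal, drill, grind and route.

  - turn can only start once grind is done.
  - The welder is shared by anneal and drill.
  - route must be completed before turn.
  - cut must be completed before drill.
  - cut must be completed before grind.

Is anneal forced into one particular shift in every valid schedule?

anneal can be shift 1 (e.g. cut -> shift 1; route -> shift 1; anneal -> shift 1; grind -> shift 2; drill -> shift 2; turn -> shift 3) or shift 2 (e.g. turn=shift 3, anneal=shift 2, cut=shift 1, route=shift 1, grind=shift 2, drill=shift 3).

No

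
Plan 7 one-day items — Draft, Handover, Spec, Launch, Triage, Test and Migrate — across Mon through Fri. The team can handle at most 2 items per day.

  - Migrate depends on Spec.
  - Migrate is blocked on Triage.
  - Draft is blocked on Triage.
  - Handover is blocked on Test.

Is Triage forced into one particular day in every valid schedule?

Triage can be Mon (e.g. Spec=Mon; Draft=Tue; Test=Wed; Handover=Thu; Triage=Mon; Migrate=Tue; Launch=Wed) or Tue (e.g. Launch=Thu, Spec=Mon, Migrate=Wed, Test=Mon, Triage=Tue, Draft=Wed, Handover=Tue).

No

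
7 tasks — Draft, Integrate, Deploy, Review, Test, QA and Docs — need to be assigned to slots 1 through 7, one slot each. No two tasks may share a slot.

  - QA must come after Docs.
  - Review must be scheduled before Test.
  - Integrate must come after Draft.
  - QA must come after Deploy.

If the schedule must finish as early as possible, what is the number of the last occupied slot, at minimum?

The precedence chain requires at least 2 distinct slots.
With at most 1 per slot and 7 tasks, at least 7 slots are needed.
7 works (last occupied slot: 7): for example Integrate in 5; Test in 7; Deploy in 1; QA in 3; Review in 6; Docs in 2; Draft in 4.

7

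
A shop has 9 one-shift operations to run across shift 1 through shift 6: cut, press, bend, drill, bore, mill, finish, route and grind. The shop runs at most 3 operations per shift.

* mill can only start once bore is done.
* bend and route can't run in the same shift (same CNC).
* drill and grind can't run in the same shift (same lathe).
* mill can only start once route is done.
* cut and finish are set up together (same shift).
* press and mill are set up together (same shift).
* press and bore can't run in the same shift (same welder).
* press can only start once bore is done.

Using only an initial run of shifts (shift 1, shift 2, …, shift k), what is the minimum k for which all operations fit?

The precedence chain requires at least 2 distinct shifts.
With at most 3 per shift and 9 operations, at least 3 shifts are needed.
3 works (last occupied shift: shift 3): for example route=shift 1; press=shift 2; grind=shift 3; cut=shift 3; finish=shift 3; bore=shift 1; bend=shift 2; drill=shift 1; mill=shift 2.

3 shifts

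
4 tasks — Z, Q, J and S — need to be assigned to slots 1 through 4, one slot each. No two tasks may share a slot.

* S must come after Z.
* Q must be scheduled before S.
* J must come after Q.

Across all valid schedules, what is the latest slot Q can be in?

Downstream work caps Q at 3.
Q at 2 is achievable: J in 4, S in 3, Z in 1, Q in 2.
Nothing later works — the capacity limit rule out every slot after 2.

2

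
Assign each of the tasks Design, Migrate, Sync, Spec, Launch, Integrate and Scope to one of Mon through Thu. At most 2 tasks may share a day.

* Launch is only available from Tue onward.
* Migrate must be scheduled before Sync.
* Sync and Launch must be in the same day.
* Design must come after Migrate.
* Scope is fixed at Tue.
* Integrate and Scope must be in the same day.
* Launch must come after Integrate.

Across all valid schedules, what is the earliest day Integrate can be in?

Integrate must be in the same day as Scope, which can't be before Tue, so Integrate is at least Tue; Integrate must be in the same day as Scope, which can't be after Tue, so Integrate is at most Tue.
Integrate at Tue is achievable: Scope in Tue; Spec in Mon; Migrate in Mon; Launch in Wed; Design in Thu; Integrate in Tue; Sync in Wed.

Tue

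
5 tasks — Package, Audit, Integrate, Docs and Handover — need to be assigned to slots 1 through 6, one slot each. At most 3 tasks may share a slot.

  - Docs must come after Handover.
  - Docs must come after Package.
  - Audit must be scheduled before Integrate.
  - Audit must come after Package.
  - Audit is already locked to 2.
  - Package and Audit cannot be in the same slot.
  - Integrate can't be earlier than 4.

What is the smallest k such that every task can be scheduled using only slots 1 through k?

4

The precedence chain requires at least 3 distinct slots.
With at most 3 per slot and 5 tasks, at least 2 slots are needed.
Integrate can't be placed before 4, so the schedule must run through at least slot 4.
4 works (last occupied slot: 4): for example Docs=2, Package=1, Integrate=4, Handover=1, Audit=2.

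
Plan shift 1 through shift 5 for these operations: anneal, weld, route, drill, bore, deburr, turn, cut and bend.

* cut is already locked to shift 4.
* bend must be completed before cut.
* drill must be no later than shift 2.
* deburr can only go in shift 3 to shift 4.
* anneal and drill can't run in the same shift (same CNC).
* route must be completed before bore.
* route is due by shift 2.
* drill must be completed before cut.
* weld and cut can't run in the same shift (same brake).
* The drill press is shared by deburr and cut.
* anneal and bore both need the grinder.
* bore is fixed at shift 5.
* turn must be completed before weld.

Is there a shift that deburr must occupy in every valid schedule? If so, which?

shift 3

deburr's window is shift 3–shift 4.
cut is fixed at shift 4, and deburr can't share a shift with cut.
So deburr must be shift 3.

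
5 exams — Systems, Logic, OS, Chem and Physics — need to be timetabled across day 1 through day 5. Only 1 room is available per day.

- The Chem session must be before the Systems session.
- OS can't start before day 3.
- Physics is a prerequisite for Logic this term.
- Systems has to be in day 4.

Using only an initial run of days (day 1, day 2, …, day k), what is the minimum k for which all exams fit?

The precedence chain requires at least 2 distinct days.
With at most 1 per day and 5 exams, at least 5 days are needed.
Systems can't be placed before day 4, so the schedule must run through at least day 4.
5 works (last occupied day: day 5): for example Systems in day 4; Logic in day 5; OS in day 3; Physics in day 2; Chem in day 1.

5 days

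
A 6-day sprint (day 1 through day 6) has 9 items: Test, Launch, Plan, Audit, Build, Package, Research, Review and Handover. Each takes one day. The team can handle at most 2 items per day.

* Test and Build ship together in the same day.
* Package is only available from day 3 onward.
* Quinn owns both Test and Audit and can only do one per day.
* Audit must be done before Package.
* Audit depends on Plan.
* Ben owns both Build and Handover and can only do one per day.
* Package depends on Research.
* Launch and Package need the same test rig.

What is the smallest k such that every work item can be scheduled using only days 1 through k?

5 days

The precedence chain requires at least 3 distinct days.
With at most 2 per day and 9 work items, at least 5 days are needed.
5 works (last occupied day: day 5): for example Test=day 4; Build=day 4; Audit=day 2; Package=day 3; Plan=day 1; Research=day 1; Handover=day 5; Review=day 3; Launch=day 2.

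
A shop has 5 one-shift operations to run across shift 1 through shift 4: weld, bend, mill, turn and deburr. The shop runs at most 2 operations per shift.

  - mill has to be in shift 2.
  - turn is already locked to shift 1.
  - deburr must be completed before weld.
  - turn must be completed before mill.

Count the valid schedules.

Splitting on weld: it can be shift 2 (2), shift 3 (6), shift 4 (10). Listing each branch's schedules as (bend, mill, turn, deburr) by shift number:
weld=shift 2: (3,2,1,1) (4,2,1,1) — 2.
weld=shift 3: (1,2,1,2) (2,2,1,1) (3,2,1,1) (3,2,1,2) (4,2,1,1) (4,2,1,2) — 6.
weld=shift 4: (1,2,1,2) (1,2,1,3) (2,2,1,1) (2,2,1,3) (3,2,1,1) (3,2,1,2) (3,2,1,3) (4,2,1,1) (4,2,1,2) (4,2,1,3) — 10.
Summing: 2 + 6 + 10 = 18.

18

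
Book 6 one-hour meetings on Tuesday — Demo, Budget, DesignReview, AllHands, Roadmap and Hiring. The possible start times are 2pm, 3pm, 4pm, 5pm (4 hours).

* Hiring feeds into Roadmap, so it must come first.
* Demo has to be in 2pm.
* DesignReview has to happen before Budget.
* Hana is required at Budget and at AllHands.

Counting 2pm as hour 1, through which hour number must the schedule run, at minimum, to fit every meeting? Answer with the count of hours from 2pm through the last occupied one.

2 hours

The precedence chain requires at least 2 distinct hours.
2 works (last occupied hour: 3pm): for example AllHands=2pm; Demo=2pm; Budget=3pm; Hiring=2pm; DesignReview=2pm; Roadmap=3pm.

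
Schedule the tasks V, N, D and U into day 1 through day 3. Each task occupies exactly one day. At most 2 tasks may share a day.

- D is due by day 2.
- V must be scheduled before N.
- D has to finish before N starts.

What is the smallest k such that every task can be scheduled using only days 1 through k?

2

The precedence chain requires at least 2 distinct days.
With at most 2 per day and 4 tasks, at least 2 days are needed.
2 works (last occupied day: day 2): for example U in day 2, V in day 1, D in day 1, N in day 2.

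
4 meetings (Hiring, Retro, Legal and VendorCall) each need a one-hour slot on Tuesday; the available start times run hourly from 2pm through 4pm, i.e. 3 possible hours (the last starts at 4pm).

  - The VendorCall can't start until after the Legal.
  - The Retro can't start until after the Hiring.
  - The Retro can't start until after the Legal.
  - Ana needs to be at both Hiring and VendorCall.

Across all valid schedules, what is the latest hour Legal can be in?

Downstream work caps Legal at 3pm.
Legal at 3pm is achievable: VendorCall -> 4pm; Hiring -> 2pm; Retro -> 4pm; Legal -> 3pm.

3pm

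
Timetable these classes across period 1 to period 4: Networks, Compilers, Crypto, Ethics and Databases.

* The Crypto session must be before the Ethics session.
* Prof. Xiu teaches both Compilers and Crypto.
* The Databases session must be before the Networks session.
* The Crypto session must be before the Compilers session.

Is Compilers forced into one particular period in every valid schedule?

No

Compilers can be period 2 (e.g. Databases=period 1, Networks=period 2, Crypto=period 1, Ethics=period 2, Compilers=period 2) or period 3 (e.g. Networks=period 2, Databases=period 1, Compilers=period 3, Ethics=period 2, Crypto=period 1).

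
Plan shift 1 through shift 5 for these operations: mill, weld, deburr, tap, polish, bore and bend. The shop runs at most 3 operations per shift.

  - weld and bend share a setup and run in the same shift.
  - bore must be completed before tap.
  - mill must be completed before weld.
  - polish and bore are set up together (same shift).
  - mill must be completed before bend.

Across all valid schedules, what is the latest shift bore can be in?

Downstream work caps bore at shift 4.
bore at shift 4 is achievable: bore=shift 4, tap=shift 5, mill=shift 1, weld=shift 2, polish=shift 4, bend=shift 2, deburr=shift 1.

shift 4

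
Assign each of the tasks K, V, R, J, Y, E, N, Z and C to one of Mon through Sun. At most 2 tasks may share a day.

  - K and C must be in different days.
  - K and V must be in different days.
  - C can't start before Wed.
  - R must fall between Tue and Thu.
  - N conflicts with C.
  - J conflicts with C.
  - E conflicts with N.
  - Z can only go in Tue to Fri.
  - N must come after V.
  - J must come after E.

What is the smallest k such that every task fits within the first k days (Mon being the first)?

The precedence chain requires at least 2 distinct days.
With at most 2 per day and 9 tasks, at least 5 days are needed.
C can't be placed before Wed — that is day 3 counting from Mon — so the schedule must run through at least 3 days.
5 works (last occupied day: Fri): for example Z=Tue, K=Fri, N=Thu, R=Tue, E=Mon, V=Mon, Y=Wed, C=Wed, J=Thu.

5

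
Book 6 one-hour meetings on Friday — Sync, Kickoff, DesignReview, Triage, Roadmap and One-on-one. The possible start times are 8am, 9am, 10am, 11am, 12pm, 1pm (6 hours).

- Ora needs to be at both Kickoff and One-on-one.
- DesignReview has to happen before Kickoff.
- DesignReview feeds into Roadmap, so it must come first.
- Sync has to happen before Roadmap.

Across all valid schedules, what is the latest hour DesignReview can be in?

Downstream work caps DesignReview at 12pm.
DesignReview at 12pm is achievable: Roadmap=1pm, Triage=8am, Sync=8am, Kickoff=1pm, DesignReview=12pm, One-on-one=8am.

12pm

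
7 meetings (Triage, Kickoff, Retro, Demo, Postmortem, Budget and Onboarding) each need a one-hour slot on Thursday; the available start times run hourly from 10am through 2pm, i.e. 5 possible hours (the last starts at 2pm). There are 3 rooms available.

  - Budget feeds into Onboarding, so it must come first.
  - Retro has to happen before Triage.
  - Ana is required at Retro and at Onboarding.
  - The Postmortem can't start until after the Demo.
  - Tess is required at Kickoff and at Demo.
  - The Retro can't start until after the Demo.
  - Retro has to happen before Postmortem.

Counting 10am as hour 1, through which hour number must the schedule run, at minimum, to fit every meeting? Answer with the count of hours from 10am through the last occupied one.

The precedence chain requires at least 3 distinct hours.
With at most 3 per hour and 7 meetings, at least 3 hours are needed.
3 works (last occupied hour: 12pm): for example Postmortem=12pm; Retro=11am; Budget=10am; Onboarding=12pm; Demo=10am; Triage=12pm; Kickoff=11am.

3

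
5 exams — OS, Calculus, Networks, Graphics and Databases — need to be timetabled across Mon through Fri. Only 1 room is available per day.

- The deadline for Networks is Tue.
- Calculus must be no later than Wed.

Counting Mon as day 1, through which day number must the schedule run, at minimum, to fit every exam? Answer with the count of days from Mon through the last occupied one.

With at most 1 per day and 5 exams, at least 5 days are needed.
5 works (last occupied day: Fri): for example OS -> Wed, Calculus -> Tue, Networks -> Mon, Databases -> Fri, Graphics -> Thu.

5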